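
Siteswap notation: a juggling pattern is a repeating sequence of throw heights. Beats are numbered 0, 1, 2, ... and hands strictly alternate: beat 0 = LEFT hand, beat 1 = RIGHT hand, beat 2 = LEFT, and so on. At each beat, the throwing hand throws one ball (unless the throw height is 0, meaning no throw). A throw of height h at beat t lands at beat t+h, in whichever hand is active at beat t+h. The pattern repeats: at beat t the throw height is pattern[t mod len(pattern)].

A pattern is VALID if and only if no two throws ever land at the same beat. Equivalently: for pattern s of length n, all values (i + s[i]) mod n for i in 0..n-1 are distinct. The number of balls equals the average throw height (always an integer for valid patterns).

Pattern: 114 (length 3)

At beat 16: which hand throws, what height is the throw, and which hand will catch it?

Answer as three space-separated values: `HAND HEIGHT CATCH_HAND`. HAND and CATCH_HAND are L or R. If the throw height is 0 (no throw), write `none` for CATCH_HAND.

Beat 16: 16 mod 2 = 0, so hand = L
Throw height = pattern[16 mod 3] = pattern[1] = 1
Lands at beat 16+1=17, 17 mod 2 = 1, so catch hand = R

Answer: L 1 R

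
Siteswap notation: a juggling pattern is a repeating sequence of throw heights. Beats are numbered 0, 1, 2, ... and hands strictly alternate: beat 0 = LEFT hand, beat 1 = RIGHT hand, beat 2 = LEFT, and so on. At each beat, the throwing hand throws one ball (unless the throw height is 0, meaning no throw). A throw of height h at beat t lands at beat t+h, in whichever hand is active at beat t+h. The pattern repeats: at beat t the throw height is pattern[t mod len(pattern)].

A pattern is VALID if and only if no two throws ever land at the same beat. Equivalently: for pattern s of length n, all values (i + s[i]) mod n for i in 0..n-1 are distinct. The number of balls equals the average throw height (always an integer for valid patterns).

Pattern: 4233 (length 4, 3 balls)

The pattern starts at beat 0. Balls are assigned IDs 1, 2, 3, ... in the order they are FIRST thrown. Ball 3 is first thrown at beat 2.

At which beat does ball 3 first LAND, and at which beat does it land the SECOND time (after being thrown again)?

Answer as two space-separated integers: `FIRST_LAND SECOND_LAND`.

Answer: 5 7

Derivation:
Beat 0 (L): throw ball1 h=4 -> lands@4:L; in-air after throw: [b1@4:L]
Beat 1 (R): throw ball2 h=2 -> lands@3:R; in-air after throw: [b2@3:R b1@4:L]
Beat 2 (L): throw ball3 h=3 -> lands@5:R; in-air after throw: [b2@3:R b1@4:L b3@5:R]
Beat 3 (R): throw ball2 h=3 -> lands@6:L; in-air after throw: [b1@4:L b3@5:R b2@6:L]
Beat 4 (L): throw ball1 h=4 -> lands@8:L; in-air after throw: [b3@5:R b2@6:L b1@8:L]
Beat 5 (R): throw ball3 h=2 -> lands@7:R; in-air after throw: [b2@6:L b3@7:R b1@8:L]
Beat 6 (L): throw ball2 h=3 -> lands@9:R; in-air after throw: [b3@7:R b1@8:L b2@9:R]
Beat 7 (R): throw ball3 h=3 -> lands@10:L; in-air after throw: [b1@8:L b2@9:R b3@10:L]
Ball 3: thrown@2 h=3 -> first land @5; rethrown@5 h=2 -> second land @7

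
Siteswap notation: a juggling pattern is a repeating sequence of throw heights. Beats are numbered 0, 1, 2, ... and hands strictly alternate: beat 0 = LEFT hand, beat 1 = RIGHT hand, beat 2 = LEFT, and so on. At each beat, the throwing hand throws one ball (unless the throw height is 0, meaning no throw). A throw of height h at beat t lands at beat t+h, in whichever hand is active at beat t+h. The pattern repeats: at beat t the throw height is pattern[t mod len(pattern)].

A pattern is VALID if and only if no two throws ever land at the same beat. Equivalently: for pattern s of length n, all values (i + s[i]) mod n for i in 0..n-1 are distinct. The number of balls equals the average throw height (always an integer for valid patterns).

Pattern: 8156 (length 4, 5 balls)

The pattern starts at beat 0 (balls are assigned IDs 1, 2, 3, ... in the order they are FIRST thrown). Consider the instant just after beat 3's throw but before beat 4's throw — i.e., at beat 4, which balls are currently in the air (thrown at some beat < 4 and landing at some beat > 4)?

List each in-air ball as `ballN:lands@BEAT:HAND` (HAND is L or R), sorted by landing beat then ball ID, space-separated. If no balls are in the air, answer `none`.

Answer: ball2:lands@7:R ball1:lands@8:L ball3:lands@9:R

Derivation:
Beat 0 (L): throw ball1 h=8 -> lands@8:L; in-air after throw: [b1@8:L]
Beat 1 (R): throw ball2 h=1 -> lands@2:L; in-air after throw: [b2@2:L b1@8:L]
Beat 2 (L): throw ball2 h=5 -> lands@7:R; in-air after throw: [b2@7:R b1@8:L]
Beat 3 (R): throw ball3 h=6 -> lands@9:R; in-air after throw: [b2@7:R b1@8:L b3@9:R]
Beat 4 (L): throw ball4 h=8 -> lands@12:L; in-air after throw: [b2@7:R b1@8:L b3@9:R b4@12:L]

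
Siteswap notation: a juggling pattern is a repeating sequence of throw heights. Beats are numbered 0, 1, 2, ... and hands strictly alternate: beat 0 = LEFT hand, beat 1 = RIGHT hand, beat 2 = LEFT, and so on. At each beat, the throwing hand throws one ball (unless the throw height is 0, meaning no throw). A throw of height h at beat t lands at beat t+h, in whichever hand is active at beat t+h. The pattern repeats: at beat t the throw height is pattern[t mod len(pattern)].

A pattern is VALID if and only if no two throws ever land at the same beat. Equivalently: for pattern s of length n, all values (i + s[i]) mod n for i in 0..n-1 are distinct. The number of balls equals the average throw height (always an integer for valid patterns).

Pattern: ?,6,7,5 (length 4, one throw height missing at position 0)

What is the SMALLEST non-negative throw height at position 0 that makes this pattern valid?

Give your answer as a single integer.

Answer: 2

Derivation:
i=0: s[i]=? (unknown)
i=1: (1 + 6) mod 4 = 3
i=2: (2 + 7) mod 4 = 1
i=3: (3 + 5) mod 4 = 0
Known residues: [0, 1, 3]; need a permutation of 0..3, so missing residue r = 2
Need (0 + s) mod 4 = 2; smallest s = (2 - 0) mod 4 = 2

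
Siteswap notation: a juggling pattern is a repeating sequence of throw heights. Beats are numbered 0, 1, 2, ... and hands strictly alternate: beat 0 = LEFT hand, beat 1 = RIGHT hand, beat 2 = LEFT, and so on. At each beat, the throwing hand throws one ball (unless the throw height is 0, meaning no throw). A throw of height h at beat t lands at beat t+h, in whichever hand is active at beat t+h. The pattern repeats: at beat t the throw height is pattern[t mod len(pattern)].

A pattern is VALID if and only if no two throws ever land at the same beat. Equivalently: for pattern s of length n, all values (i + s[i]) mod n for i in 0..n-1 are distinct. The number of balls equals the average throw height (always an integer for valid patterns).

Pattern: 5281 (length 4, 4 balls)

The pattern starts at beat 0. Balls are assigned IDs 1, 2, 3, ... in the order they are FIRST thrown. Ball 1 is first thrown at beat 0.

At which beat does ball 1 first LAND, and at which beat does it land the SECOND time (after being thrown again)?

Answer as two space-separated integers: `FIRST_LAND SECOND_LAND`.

Answer: 5 7

Derivation:
Beat 0 (L): throw ball1 h=5 -> lands@5:R; in-air after throw: [b1@5:R]
Beat 1 (R): throw ball2 h=2 -> lands@3:R; in-air after throw: [b2@3:R b1@5:R]
Beat 2 (L): throw ball3 h=8 -> lands@10:L; in-air after throw: [b2@3:R b1@5:R b3@10:L]
Beat 3 (R): throw ball2 h=1 -> lands@4:L; in-air after throw: [b2@4:L b1@5:R b3@10:L]
Beat 4 (L): throw ball2 h=5 -> lands@9:R; in-air after throw: [b1@5:R b2@9:R b3@10:L]
Beat 5 (R): throw ball1 h=2 -> lands@7:R; in-air after throw: [b1@7:R b2@9:R b3@10:L]
Beat 6 (L): throw ball4 h=8 -> lands@14:L; in-air after throw: [b1@7:R b2@9:R b3@10:L b4@14:L]
Beat 7 (R): throw ball1 h=1 -> lands@8:L; in-air after throw: [b1@8:L b2@9:R b3@10:L b4@14:L]
Ball 1: thrown@0 h=5 -> first land @5; rethrown@5 h=2 -> second land @7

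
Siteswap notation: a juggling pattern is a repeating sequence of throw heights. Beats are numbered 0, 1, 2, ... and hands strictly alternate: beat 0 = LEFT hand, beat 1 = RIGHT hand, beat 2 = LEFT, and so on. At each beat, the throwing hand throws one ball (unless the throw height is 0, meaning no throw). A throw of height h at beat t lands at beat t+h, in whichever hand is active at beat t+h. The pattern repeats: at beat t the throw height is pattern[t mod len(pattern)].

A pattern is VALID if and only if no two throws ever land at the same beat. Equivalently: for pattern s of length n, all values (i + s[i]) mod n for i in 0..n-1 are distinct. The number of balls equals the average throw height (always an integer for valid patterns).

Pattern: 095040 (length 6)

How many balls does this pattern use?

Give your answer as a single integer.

Pattern = [0, 9, 5, 0, 4, 0], length n = 6
  position 0: throw height = 0, running sum = 0
  position 1: throw height = 9, running sum = 9
  position 2: throw height = 5, running sum = 14
  position 3: throw height = 0, running sum = 14
  position 4: throw height = 4, running sum = 18
  position 5: throw height = 0, running sum = 18
Total sum = 18; balls = sum / n = 18 / 6 = 3

Answer: 3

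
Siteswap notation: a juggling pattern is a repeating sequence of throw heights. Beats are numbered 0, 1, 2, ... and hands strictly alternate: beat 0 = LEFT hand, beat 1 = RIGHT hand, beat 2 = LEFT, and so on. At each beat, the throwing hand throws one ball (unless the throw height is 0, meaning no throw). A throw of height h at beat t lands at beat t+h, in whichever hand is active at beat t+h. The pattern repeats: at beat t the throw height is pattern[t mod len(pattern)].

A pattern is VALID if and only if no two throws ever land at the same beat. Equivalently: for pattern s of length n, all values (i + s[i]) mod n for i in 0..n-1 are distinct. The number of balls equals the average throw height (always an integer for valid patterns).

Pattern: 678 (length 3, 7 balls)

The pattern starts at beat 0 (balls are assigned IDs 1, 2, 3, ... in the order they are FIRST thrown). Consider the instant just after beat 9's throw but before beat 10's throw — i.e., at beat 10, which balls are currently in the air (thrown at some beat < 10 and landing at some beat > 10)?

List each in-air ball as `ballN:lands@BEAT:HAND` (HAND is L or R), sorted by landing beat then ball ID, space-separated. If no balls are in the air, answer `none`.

Beat 0 (L): throw ball1 h=6 -> lands@6:L; in-air after throw: [b1@6:L]
Beat 1 (R): throw ball2 h=7 -> lands@8:L; in-air after throw: [b1@6:L b2@8:L]
Beat 2 (L): throw ball3 h=8 -> lands@10:L; in-air after throw: [b1@6:L b2@8:L b3@10:L]
Beat 3 (R): throw ball4 h=6 -> lands@9:R; in-air after throw: [b1@6:L b2@8:L b4@9:R b3@10:L]
Beat 4 (L): throw ball5 h=7 -> lands@11:R; in-air after throw: [b1@6:L b2@8:L b4@9:R b3@10:L b5@11:R]
Beat 5 (R): throw ball6 h=8 -> lands@13:R; in-air after throw: [b1@6:L b2@8:L b4@9:R b3@10:L b5@11:R b6@13:R]
Beat 6 (L): throw ball1 h=6 -> lands@12:L; in-air after throw: [b2@8:L b4@9:R b3@10:L b5@11:R b1@12:L b6@13:R]
Beat 7 (R): throw ball7 h=7 -> lands@14:L; in-air after throw: [b2@8:L b4@9:R b3@10:L b5@11:R b1@12:L b6@13:R b7@14:L]
Beat 8 (L): throw ball2 h=8 -> lands@16:L; in-air after throw: [b4@9:R b3@10:L b5@11:R b1@12:L b6@13:R b7@14:L b2@16:L]
Beat 9 (R): throw ball4 h=6 -> lands@15:R; in-air after throw: [b3@10:L b5@11:R b1@12:L b6@13:R b7@14:L b4@15:R b2@16:L]
Beat 10 (L): throw ball3 h=7 -> lands@17:R; in-air after throw: [b5@11:R b1@12:L b6@13:R b7@14:L b4@15:R b2@16:L b3@17:R]

Answer: ball5:lands@11:R ball1:lands@12:L ball6:lands@13:R ball7:lands@14:L ball4:lands@15:R ball2:lands@16:L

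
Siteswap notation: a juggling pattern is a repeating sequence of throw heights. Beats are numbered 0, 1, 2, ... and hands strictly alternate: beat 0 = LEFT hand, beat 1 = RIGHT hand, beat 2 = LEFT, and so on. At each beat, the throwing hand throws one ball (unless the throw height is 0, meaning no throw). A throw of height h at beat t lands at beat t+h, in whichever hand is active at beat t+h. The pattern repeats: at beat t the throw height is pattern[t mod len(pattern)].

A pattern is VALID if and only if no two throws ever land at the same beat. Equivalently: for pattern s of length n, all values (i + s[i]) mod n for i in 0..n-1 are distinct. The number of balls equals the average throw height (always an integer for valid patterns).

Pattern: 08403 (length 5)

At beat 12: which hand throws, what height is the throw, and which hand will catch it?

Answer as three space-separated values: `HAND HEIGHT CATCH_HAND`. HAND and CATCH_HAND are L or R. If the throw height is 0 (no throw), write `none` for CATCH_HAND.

Beat 12: 12 mod 2 = 0, so hand = L
Throw height = pattern[12 mod 5] = pattern[2] = 4
Lands at beat 12+4=16, 16 mod 2 = 0, so catch hand = L

Answer: L 4 L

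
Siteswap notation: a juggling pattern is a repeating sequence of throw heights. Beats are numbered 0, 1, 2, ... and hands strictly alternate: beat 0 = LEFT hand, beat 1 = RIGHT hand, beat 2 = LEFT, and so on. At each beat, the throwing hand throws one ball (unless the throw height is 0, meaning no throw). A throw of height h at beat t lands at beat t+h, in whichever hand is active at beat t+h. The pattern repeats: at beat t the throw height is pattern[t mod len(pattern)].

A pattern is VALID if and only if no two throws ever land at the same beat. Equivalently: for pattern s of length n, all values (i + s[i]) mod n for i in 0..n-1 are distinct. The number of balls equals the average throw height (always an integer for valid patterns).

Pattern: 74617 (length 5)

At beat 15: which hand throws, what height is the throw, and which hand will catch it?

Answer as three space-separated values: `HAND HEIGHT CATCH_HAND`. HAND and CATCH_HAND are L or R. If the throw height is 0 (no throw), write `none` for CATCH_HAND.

Beat 15: 15 mod 2 = 1, so hand = R
Throw height = pattern[15 mod 5] = pattern[0] = 7
Lands at beat 15+7=22, 22 mod 2 = 0, so catch hand = L

Answer: R 7 L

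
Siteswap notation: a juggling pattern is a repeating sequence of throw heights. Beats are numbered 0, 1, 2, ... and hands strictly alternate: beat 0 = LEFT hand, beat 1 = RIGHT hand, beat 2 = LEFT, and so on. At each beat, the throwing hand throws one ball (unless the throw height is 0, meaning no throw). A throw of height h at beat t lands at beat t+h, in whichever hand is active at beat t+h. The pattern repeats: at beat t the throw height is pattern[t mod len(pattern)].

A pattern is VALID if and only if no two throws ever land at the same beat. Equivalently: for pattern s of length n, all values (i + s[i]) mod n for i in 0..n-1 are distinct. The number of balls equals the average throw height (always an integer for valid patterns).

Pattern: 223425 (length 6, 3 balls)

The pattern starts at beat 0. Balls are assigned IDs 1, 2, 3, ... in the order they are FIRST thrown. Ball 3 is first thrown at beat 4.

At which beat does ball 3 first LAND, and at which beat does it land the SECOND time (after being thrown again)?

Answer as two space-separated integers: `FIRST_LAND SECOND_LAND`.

Answer: 6 8

Derivation:
Beat 0 (L): throw ball1 h=2 -> lands@2:L; in-air after throw: [b1@2:L]
Beat 1 (R): throw ball2 h=2 -> lands@3:R; in-air after throw: [b1@2:L b2@3:R]
Beat 2 (L): throw ball1 h=3 -> lands@5:R; in-air after throw: [b2@3:R b1@5:R]
Beat 3 (R): throw ball2 h=4 -> lands@7:R; in-air after throw: [b1@5:R b2@7:R]
Beat 4 (L): throw ball3 h=2 -> lands@6:L; in-air after throw: [b1@5:R b3@6:L b2@7:R]
Beat 5 (R): throw ball1 h=5 -> lands@10:L; in-air after throw: [b3@6:L b2@7:R b1@10:L]
Beat 6 (L): throw ball3 h=2 -> lands@8:L; in-air after throw: [b2@7:R b3@8:L b1@10:L]
Beat 7 (R): throw ball2 h=2 -> lands@9:R; in-air after throw: [b3@8:L b2@9:R b1@10:L]
Beat 8 (L): throw ball3 h=3 -> lands@11:R; in-air after throw: [b2@9:R b1@10:L b3@11:R]
Ball 3: thrown@4 h=2 -> first land @6; rethrown@6 h=2 -> second land @8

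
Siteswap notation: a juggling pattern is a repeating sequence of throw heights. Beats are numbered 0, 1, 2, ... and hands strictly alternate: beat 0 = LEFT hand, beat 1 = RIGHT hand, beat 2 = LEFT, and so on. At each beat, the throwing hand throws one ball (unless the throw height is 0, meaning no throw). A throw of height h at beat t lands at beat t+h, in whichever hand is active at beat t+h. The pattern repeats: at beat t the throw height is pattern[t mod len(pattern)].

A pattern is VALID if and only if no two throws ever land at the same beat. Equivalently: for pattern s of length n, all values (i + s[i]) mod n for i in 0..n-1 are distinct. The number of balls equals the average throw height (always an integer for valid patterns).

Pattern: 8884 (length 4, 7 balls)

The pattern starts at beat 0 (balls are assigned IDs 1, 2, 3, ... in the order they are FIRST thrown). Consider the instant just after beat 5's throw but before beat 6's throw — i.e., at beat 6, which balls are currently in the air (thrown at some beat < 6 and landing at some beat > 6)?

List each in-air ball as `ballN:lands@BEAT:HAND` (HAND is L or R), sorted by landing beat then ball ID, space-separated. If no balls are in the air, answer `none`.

Answer: ball4:lands@7:R ball1:lands@8:L ball2:lands@9:R ball3:lands@10:L ball5:lands@12:L ball6:lands@13:R

Derivation:
Beat 0 (L): throw ball1 h=8 -> lands@8:L; in-air after throw: [b1@8:L]
Beat 1 (R): throw ball2 h=8 -> lands@9:R; in-air after throw: [b1@8:L b2@9:R]
Beat 2 (L): throw ball3 h=8 -> lands@10:L; in-air after throw: [b1@8:L b2@9:R b3@10:L]
Beat 3 (R): throw ball4 h=4 -> lands@7:R; in-air after throw: [b4@7:R b1@8:L b2@9:R b3@10:L]
Beat 4 (L): throw ball5 h=8 -> lands@12:L; in-air after throw: [b4@7:R b1@8:L b2@9:R b3@10:L b5@12:L]
Beat 5 (R): throw ball6 h=8 -> lands@13:R; in-air after throw: [b4@7:R b1@8:L b2@9:R b3@10:L b5@12:L b6@13:R]
Beat 6 (L): throw ball7 h=8 -> lands@14:L; in-air after throw: [b4@7:R b1@8:L b2@9:R b3@10:L b5@12:L b6@13:R b7@14:L]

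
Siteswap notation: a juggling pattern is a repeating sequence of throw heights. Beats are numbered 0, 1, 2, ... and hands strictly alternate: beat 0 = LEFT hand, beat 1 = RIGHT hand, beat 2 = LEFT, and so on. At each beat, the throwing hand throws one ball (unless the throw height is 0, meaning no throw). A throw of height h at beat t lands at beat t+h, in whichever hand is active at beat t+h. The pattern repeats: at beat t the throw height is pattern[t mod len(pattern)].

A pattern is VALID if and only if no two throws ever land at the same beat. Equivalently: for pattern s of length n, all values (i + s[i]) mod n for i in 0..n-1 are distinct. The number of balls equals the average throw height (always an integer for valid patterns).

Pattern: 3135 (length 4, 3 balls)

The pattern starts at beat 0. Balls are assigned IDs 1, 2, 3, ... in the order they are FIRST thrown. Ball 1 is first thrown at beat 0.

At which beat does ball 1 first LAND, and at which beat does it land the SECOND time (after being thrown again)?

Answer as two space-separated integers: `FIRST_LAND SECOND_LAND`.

Answer: 3 8

Derivation:
Beat 0 (L): throw ball1 h=3 -> lands@3:R; in-air after throw: [b1@3:R]
Beat 1 (R): throw ball2 h=1 -> lands@2:L; in-air after throw: [b2@2:L b1@3:R]
Beat 2 (L): throw ball2 h=3 -> lands@5:R; in-air after throw: [b1@3:R b2@5:R]
Beat 3 (R): throw ball1 h=5 -> lands@8:L; in-air after throw: [b2@5:R b1@8:L]
Beat 4 (L): throw ball3 h=3 -> lands@7:R; in-air after throw: [b2@5:R b3@7:R b1@8:L]
Beat 5 (R): throw ball2 h=1 -> lands@6:L; in-air after throw: [b2@6:L b3@7:R b1@8:L]
Beat 6 (L): throw ball2 h=3 -> lands@9:R; in-air after throw: [b3@7:R b1@8:L b2@9:R]
Beat 7 (R): throw ball3 h=5 -> lands@12:L; in-air after throw: [b1@8:L b2@9:R b3@12:L]
Beat 8 (L): throw ball1 h=3 -> lands@11:R; in-air after throw: [b2@9:R b1@11:R b3@12:L]
Ball 1: thrown@0 h=3 -> first land @3; rethrown@3 h=5 -> second land @8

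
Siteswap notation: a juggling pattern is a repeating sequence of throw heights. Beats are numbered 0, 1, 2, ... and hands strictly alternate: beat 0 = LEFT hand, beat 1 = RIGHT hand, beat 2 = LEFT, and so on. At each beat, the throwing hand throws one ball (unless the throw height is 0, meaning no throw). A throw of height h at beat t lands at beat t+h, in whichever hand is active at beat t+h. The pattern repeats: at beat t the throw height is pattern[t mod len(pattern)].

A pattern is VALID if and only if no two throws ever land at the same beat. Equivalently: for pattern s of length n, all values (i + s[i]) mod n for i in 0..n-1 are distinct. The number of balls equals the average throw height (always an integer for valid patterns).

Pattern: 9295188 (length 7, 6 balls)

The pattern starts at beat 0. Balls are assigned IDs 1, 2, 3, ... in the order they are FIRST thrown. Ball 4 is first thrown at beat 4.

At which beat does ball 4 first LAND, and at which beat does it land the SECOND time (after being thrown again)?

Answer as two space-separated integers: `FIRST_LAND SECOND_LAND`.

Answer: 5 13

Derivation:
Beat 0 (L): throw ball1 h=9 -> lands@9:R; in-air after throw: [b1@9:R]
Beat 1 (R): throw ball2 h=2 -> lands@3:R; in-air after throw: [b2@3:R b1@9:R]
Beat 2 (L): throw ball3 h=9 -> lands@11:R; in-air after throw: [b2@3:R b1@9:R b3@11:R]
Beat 3 (R): throw ball2 h=5 -> lands@8:L; in-air after throw: [b2@8:L b1@9:R b3@11:R]
Beat 4 (L): throw ball4 h=1 -> lands@5:R; in-air after throw: [b4@5:R b2@8:L b1@9:R b3@11:R]
Beat 5 (R): throw ball4 h=8 -> lands@13:R; in-air after throw: [b2@8:L b1@9:R b3@11:R b4@13:R]
Beat 6 (L): throw ball5 h=8 -> lands@14:L; in-air after throw: [b2@8:L b1@9:R b3@11:R b4@13:R b5@14:L]
Beat 7 (R): throw ball6 h=9 -> lands@16:L; in-air after throw: [b2@8:L b1@9:R b3@11:R b4@13:R b5@14:L b6@16:L]
Beat 8 (L): throw ball2 h=2 -> lands@10:L; in-air after throw: [b1@9:R b2@10:L b3@11:R b4@13:R b5@14:L b6@16:L]
Beat 9 (R): throw ball1 h=9 -> lands@18:L; in-air after throw: [b2@10:L b3@11:R b4@13:R b5@14:L b6@16:L b1@18:L]
Beat 10 (L): throw ball2 h=5 -> lands@15:R; in-air after throw: [b3@11:R b4@13:R b5@14:L b2@15:R b6@16:L b1@18:L]
Beat 11 (R): throw ball3 h=1 -> lands@12:L; in-air after throw: [b3@12:L b4@13:R b5@14:L b2@15:R b6@16:L b1@18:L]
Beat 12 (L): throw ball3 h=8 -> lands@20:L; in-air after throw: [b4@13:R b5@14:L b2@15:R b6@16:L b1@18:L b3@20:L]
Beat 13 (R): throw ball4 h=8 -> lands@21:R; in-air after throw: [b5@14:L b2@15:R b6@16:L b1@18:L b3@20:L b4@21:R]
Ball 4: thrown@4 h=1 -> first land @5; rethrown@5 h=8 -> second land @13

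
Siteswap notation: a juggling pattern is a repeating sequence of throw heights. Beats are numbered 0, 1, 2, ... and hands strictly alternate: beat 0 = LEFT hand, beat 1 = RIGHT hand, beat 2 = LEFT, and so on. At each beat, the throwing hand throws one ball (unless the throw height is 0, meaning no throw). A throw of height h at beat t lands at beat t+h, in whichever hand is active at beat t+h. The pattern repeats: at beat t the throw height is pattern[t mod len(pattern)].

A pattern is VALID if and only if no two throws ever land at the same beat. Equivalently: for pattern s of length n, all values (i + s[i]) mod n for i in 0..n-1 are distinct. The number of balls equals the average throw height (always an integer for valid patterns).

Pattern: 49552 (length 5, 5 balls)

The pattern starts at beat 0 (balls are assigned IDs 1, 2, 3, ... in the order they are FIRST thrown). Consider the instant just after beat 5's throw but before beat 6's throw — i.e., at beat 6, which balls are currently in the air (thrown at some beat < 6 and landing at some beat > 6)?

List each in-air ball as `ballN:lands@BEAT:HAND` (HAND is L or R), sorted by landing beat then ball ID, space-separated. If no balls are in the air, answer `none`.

Answer: ball3:lands@7:R ball4:lands@8:L ball5:lands@9:R ball2:lands@10:L

Derivation:
Beat 0 (L): throw ball1 h=4 -> lands@4:L; in-air after throw: [b1@4:L]
Beat 1 (R): throw ball2 h=9 -> lands@10:L; in-air after throw: [b1@4:L b2@10:L]
Beat 2 (L): throw ball3 h=5 -> lands@7:R; in-air after throw: [b1@4:L b3@7:R b2@10:L]
Beat 3 (R): throw ball4 h=5 -> lands@8:L; in-air after throw: [b1@4:L b3@7:R b4@8:L b2@10:L]
Beat 4 (L): throw ball1 h=2 -> lands@6:L; in-air after throw: [b1@6:L b3@7:R b4@8:L b2@10:L]
Beat 5 (R): throw ball5 h=4 -> lands@9:R; in-air after throw: [b1@6:L b3@7:R b4@8:L b5@9:R b2@10:L]
Beat 6 (L): throw ball1 h=9 -> lands@15:R; in-air after throw: [b3@7:R b4@8:L b5@9:R b2@10:L b1@15:R]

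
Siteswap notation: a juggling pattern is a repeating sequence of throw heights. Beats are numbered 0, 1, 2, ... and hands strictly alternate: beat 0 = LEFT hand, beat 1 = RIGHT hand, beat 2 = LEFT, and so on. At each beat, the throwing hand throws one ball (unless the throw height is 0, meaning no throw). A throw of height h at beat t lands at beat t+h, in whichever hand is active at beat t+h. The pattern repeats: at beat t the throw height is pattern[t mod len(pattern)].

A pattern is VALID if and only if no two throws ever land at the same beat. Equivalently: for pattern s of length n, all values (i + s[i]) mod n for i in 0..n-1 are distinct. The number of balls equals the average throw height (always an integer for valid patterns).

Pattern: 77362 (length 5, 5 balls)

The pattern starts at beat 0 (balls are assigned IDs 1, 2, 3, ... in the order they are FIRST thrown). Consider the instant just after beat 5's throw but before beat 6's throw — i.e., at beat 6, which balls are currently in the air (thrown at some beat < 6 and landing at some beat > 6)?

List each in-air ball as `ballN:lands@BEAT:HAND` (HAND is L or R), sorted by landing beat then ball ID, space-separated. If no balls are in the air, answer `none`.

Beat 0 (L): throw ball1 h=7 -> lands@7:R; in-air after throw: [b1@7:R]
Beat 1 (R): throw ball2 h=7 -> lands@8:L; in-air after throw: [b1@7:R b2@8:L]
Beat 2 (L): throw ball3 h=3 -> lands@5:R; in-air after throw: [b3@5:R b1@7:R b2@8:L]
Beat 3 (R): throw ball4 h=6 -> lands@9:R; in-air after throw: [b3@5:R b1@7:R b2@8:L b4@9:R]
Beat 4 (L): throw ball5 h=2 -> lands@6:L; in-air after throw: [b3@5:R b5@6:L b1@7:R b2@8:L b4@9:R]
Beat 5 (R): throw ball3 h=7 -> lands@12:L; in-air after throw: [b5@6:L b1@7:R b2@8:L b4@9:R b3@12:L]
Beat 6 (L): throw ball5 h=7 -> lands@13:R; in-air after throw: [b1@7:R b2@8:L b4@9:R b3@12:L b5@13:R]

Answer: ball1:lands@7:R ball2:lands@8:L ball4:lands@9:R ball3:lands@12:L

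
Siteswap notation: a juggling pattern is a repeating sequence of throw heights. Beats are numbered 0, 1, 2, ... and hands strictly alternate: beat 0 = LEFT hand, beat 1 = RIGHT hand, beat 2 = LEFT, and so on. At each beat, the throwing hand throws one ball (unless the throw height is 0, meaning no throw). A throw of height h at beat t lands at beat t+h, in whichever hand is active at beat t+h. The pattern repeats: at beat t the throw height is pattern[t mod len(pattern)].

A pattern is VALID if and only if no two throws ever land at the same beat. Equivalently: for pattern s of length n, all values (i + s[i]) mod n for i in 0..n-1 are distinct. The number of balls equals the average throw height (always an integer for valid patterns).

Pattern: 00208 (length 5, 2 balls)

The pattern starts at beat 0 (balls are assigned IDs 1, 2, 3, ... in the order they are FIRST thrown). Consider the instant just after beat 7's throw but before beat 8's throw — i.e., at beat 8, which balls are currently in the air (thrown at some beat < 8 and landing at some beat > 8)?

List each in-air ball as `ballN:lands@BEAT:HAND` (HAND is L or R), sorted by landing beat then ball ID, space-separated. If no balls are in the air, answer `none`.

Answer: ball2:lands@9:R ball1:lands@12:L

Derivation:
Beat 2 (L): throw ball1 h=2 -> lands@4:L; in-air after throw: [b1@4:L]
Beat 4 (L): throw ball1 h=8 -> lands@12:L; in-air after throw: [b1@12:L]
Beat 7 (R): throw ball2 h=2 -> lands@9:R; in-air after throw: [b2@9:R b1@12:L]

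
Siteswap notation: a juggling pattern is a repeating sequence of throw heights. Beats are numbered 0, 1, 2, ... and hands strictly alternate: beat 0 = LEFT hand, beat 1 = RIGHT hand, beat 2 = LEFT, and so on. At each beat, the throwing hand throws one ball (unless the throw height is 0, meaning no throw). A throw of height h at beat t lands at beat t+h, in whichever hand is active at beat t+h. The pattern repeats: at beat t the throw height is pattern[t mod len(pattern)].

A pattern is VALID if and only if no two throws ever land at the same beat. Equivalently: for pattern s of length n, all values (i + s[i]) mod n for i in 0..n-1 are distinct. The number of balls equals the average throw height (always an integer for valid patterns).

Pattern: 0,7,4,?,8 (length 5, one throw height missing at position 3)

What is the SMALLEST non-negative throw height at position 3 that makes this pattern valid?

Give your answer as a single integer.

Answer: 1

Derivation:
i=0: (0 + 0) mod 5 = 0
i=1: (1 + 7) mod 5 = 3
i=2: (2 + 4) mod 5 = 1
i=3: s[i]=? (unknown)
i=4: (4 + 8) mod 5 = 2
Known residues: [0, 1, 2, 3]; need a permutation of 0..4, so missing residue r = 4
Need (3 + s) mod 5 = 4; smallest s = (4 - 3) mod 5 = 1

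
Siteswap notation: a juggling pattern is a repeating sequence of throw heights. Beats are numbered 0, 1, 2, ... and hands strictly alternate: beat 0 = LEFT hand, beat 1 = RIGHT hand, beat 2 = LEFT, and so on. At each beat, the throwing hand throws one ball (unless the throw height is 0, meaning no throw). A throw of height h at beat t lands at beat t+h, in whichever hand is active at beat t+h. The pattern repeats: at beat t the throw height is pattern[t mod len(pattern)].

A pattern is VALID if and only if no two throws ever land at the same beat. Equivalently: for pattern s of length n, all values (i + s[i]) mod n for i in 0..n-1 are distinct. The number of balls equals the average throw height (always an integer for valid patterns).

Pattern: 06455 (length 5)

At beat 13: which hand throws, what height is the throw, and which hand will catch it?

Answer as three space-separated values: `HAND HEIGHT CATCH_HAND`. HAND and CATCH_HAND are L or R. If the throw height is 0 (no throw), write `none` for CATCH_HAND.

Answer: R 5 L

Derivation:
Beat 13: 13 mod 2 = 1, so hand = R
Throw height = pattern[13 mod 5] = pattern[3] = 5
Lands at beat 13+5=18, 18 mod 2 = 0, so catch hand = L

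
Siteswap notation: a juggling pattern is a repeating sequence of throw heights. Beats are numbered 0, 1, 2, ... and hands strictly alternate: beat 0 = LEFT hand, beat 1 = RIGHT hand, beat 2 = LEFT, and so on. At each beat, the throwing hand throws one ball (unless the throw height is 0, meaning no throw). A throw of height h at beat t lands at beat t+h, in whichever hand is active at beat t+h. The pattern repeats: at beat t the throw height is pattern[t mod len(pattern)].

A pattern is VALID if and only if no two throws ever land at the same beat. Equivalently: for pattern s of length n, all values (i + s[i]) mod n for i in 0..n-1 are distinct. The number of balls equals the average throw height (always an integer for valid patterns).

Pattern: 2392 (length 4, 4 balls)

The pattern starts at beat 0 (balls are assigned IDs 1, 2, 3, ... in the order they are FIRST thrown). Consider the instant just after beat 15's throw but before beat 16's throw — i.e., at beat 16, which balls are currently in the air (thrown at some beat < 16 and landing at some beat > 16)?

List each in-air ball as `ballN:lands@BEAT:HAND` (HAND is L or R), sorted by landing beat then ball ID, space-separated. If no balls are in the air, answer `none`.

Answer: ball2:lands@17:R ball3:lands@19:R ball4:lands@23:R

Derivation:
Beat 0 (L): throw ball1 h=2 -> lands@2:L; in-air after throw: [b1@2:L]
Beat 1 (R): throw ball2 h=3 -> lands@4:L; in-air after throw: [b1@2:L b2@4:L]
Beat 2 (L): throw ball1 h=9 -> lands@11:R; in-air after throw: [b2@4:L b1@11:R]
Beat 3 (R): throw ball3 h=2 -> lands@5:R; in-air after throw: [b2@4:L b3@5:R b1@11:R]
Beat 4 (L): throw ball2 h=2 -> lands@6:L; in-air after throw: [b3@5:R b2@6:L b1@11:R]
Beat 5 (R): throw ball3 h=3 -> lands@8:L; in-air after throw: [b2@6:L b3@8:L b1@11:R]
Beat 6 (L): throw ball2 h=9 -> lands@15:R; in-air after throw: [b3@8:L b1@11:R b2@15:R]
Beat 7 (R): throw ball4 h=2 -> lands@9:R; in-air after throw: [b3@8:L b4@9:R b1@11:R b2@15:R]
Beat 8 (L): throw ball3 h=2 -> lands@10:L; in-air after throw: [b4@9:R b3@10:L b1@11:R b2@15:R]
Beat 9 (R): throw ball4 h=3 -> lands@12:L; in-air after throw: [b3@10:L b1@11:R b4@12:L b2@15:R]
Beat 10 (L): throw ball3 h=9 -> lands@19:R; in-air after throw: [b1@11:R b4@12:L b2@15:R b3@19:R]
Beat 11 (R): throw ball1 h=2 -> lands@13:R; in-air after throw: [b4@12:L b1@13:R b2@15:R b3@19:R]
Beat 12 (L): throw ball4 h=2 -> lands@14:L; in-air after throw: [b1@13:R b4@14:L b2@15:R b3@19:R]
Beat 13 (R): throw ball1 h=3 -> lands@16:L; in-air after throw: [b4@14:L b2@15:R b1@16:L b3@19:R]
Beat 14 (L): throw ball4 h=9 -> lands@23:R; in-air after throw: [b2@15:R b1@16:L b3@19:R b4@23:R]
Beat 15 (R): throw ball2 h=2 -> lands@17:R; in-air after throw: [b1@16:L b2@17:R b3@19:R b4@23:R]
Beat 16 (L): throw ball1 h=2 -> lands@18:L; in-air after throw: [b2@17:R b1@18:L b3@19:R b4@23:R]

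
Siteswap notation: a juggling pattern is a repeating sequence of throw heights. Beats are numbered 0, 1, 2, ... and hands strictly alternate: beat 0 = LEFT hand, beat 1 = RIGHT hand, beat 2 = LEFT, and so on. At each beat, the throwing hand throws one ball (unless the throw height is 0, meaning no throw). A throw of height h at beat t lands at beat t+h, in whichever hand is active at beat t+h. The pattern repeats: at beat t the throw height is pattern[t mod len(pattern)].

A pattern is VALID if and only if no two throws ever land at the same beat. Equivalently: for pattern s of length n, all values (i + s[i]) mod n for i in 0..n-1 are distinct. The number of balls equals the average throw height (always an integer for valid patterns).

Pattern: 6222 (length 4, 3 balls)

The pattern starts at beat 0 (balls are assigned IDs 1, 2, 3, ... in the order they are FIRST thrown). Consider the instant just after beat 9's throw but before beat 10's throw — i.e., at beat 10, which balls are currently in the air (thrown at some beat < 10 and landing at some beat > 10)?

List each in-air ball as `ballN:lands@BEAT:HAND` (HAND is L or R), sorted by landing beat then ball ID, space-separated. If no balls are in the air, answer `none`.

Answer: ball2:lands@11:R ball1:lands@14:L

Derivation:
Beat 0 (L): throw ball1 h=6 -> lands@6:L; in-air after throw: [b1@6:L]
Beat 1 (R): throw ball2 h=2 -> lands@3:R; in-air after throw: [b2@3:R b1@6:L]
Beat 2 (L): throw ball3 h=2 -> lands@4:L; in-air after throw: [b2@3:R b3@4:L b1@6:L]
Beat 3 (R): throw ball2 h=2 -> lands@5:R; in-air after throw: [b3@4:L b2@5:R b1@6:L]
Beat 4 (L): throw ball3 h=6 -> lands@10:L; in-air after throw: [b2@5:R b1@6:L b3@10:L]
Beat 5 (R): throw ball2 h=2 -> lands@7:R; in-air after throw: [b1@6:L b2@7:R b3@10:L]
Beat 6 (L): throw ball1 h=2 -> lands@8:L; in-air after throw: [b2@7:R b1@8:L b3@10:L]
Beat 7 (R): throw ball2 h=2 -> lands@9:R; in-air after throw: [b1@8:L b2@9:R b3@10:L]
Beat 8 (L): throw ball1 h=6 -> lands@14:L; in-air after throw: [b2@9:R b3@10:L b1@14:L]
Beat 9 (R): throw ball2 h=2 -> lands@11:R; in-air after throw: [b3@10:L b2@11:R b1@14:L]
Beat 10 (L): throw ball3 h=2 -> lands@12:L; in-air after throw: [b2@11:R b3@12:L b1@14:L]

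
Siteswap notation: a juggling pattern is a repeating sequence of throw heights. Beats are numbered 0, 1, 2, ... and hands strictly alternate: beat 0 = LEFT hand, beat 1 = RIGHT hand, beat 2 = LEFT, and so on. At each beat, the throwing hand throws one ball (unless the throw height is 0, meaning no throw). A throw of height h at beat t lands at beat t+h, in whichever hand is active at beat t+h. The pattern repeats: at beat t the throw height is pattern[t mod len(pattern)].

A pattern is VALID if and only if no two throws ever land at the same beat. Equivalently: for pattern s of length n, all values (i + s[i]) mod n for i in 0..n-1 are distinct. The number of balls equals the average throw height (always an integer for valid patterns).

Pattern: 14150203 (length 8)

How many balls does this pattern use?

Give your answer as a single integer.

Answer: 2

Derivation:
Pattern = [1, 4, 1, 5, 0, 2, 0, 3], length n = 8
  position 0: throw height = 1, running sum = 1
  position 1: throw height = 4, running sum = 5
  position 2: throw height = 1, running sum = 6
  position 3: throw height = 5, running sum = 11
  position 4: throw height = 0, running sum = 11
  position 5: throw height = 2, running sum = 13
  position 6: throw height = 0, running sum = 13
  position 7: throw height = 3, running sum = 16
Total sum = 16; balls = sum / n = 16 / 8 = 2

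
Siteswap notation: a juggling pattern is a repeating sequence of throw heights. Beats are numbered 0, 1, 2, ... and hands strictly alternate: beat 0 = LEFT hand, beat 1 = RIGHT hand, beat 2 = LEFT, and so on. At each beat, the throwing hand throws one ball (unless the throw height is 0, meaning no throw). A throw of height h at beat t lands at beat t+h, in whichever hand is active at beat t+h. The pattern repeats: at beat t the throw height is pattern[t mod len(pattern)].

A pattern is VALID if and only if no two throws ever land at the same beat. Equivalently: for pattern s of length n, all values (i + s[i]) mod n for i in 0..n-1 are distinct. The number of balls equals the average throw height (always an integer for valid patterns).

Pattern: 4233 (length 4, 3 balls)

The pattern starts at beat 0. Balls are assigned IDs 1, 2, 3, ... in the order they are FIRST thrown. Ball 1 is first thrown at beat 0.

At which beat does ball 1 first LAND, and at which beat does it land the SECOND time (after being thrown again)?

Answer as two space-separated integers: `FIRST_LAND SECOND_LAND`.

Answer: 4 8

Derivation:
Beat 0 (L): throw ball1 h=4 -> lands@4:L; in-air after throw: [b1@4:L]
Beat 1 (R): throw ball2 h=2 -> lands@3:R; in-air after throw: [b2@3:R b1@4:L]
Beat 2 (L): throw ball3 h=3 -> lands@5:R; in-air after throw: [b2@3:R b1@4:L b3@5:R]
Beat 3 (R): throw ball2 h=3 -> lands@6:L; in-air after throw: [b1@4:L b3@5:R b2@6:L]
Beat 4 (L): throw ball1 h=4 -> lands@8:L; in-air after throw: [b3@5:R b2@6:L b1@8:L]
Beat 5 (R): throw ball3 h=2 -> lands@7:R; in-air after throw: [b2@6:L b3@7:R b1@8:L]
Beat 6 (L): throw ball2 h=3 -> lands@9:R; in-air after throw: [b3@7:R b1@8:L b2@9:R]
Beat 7 (R): throw ball3 h=3 -> lands@10:L; in-air after throw: [b1@8:L b2@9:R b3@10:L]
Beat 8 (L): throw ball1 h=4 -> lands@12:L; in-air after throw: [b2@9:R b3@10:L b1@12:L]
Ball 1: thrown@0 h=4 -> first land @4; rethrown@4 h=4 -> second land @8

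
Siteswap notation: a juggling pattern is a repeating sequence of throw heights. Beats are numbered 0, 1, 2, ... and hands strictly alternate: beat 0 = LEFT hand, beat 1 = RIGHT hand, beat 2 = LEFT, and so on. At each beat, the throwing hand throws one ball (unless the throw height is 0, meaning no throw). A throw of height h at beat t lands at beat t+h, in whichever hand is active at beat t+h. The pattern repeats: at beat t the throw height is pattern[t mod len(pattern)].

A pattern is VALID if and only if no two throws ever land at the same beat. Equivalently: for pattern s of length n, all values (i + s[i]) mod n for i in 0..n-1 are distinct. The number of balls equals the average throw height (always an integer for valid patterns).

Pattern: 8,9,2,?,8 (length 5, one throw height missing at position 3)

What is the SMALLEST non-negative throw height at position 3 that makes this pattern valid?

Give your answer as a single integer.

i=0: (0 + 8) mod 5 = 3
i=1: (1 + 9) mod 5 = 0
i=2: (2 + 2) mod 5 = 4
i=3: s[i]=? (unknown)
i=4: (4 + 8) mod 5 = 2
Known residues: [0, 2, 3, 4]; need a permutation of 0..4, so missing residue r = 1
Need (3 + s) mod 5 = 1; smallest s = (1 - 3) mod 5 = 3

Answer: 3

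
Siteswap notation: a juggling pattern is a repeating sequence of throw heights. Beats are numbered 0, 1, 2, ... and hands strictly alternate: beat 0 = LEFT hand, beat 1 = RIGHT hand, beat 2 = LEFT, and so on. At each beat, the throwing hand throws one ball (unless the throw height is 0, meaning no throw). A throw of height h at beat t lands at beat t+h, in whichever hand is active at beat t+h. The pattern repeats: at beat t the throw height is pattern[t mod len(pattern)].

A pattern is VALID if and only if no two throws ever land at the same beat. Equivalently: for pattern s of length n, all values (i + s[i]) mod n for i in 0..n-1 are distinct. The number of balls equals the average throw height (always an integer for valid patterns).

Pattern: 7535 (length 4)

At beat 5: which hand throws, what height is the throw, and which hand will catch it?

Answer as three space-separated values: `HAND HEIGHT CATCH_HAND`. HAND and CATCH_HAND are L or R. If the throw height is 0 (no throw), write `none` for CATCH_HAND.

Beat 5: 5 mod 2 = 1, so hand = R
Throw height = pattern[5 mod 4] = pattern[1] = 5
Lands at beat 5+5=10, 10 mod 2 = 0, so catch hand = L

Answer: R 5 L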